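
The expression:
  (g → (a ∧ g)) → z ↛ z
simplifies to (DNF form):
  g ∧ ¬a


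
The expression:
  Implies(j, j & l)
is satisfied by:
  {l: True, j: False}
  {j: False, l: False}
  {j: True, l: True}


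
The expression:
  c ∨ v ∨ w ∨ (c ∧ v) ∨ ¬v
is always true.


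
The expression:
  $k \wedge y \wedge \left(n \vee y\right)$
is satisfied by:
  {y: True, k: True}


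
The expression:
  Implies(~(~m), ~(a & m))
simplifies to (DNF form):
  ~a | ~m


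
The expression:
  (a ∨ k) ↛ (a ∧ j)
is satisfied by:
  {k: True, a: False, j: False}
  {j: True, k: True, a: False}
  {k: True, a: True, j: False}
  {a: True, j: False, k: False}


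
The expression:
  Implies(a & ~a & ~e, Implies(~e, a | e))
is always true.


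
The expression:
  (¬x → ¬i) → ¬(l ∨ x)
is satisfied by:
  {i: True, x: False, l: False}
  {x: False, l: False, i: False}
  {i: True, l: True, x: False}


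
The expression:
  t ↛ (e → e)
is never true.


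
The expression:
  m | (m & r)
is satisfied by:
  {m: True}


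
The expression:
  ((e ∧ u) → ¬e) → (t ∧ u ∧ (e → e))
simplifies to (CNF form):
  u ∧ (e ∨ t)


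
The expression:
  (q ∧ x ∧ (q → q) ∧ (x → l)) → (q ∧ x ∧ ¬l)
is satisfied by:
  {l: False, q: False, x: False}
  {x: True, l: False, q: False}
  {q: True, l: False, x: False}
  {x: True, q: True, l: False}
  {l: True, x: False, q: False}
  {x: True, l: True, q: False}
  {q: True, l: True, x: False}


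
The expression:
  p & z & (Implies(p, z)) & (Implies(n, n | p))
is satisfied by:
  {z: True, p: True}


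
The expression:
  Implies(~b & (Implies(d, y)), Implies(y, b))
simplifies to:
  b | ~y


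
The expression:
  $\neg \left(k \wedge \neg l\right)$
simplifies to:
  $l \vee \neg k$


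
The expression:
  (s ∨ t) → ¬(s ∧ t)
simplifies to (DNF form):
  ¬s ∨ ¬t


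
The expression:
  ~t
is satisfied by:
  {t: False}


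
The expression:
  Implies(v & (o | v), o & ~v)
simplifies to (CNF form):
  ~v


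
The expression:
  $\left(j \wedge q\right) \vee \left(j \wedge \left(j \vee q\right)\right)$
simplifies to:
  $j$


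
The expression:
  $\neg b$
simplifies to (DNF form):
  $\neg b$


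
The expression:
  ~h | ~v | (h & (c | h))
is always true.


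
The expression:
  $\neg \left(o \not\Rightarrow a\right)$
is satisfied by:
  {a: True, o: False}
  {o: False, a: False}
  {o: True, a: True}


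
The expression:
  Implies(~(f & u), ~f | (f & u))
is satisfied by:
  {u: True, f: False}
  {f: False, u: False}
  {f: True, u: True}


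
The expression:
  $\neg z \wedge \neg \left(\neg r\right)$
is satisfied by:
  {r: True, z: False}


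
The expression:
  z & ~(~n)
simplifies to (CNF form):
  n & z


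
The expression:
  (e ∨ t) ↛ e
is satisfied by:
  {t: True, e: False}


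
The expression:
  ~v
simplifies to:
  ~v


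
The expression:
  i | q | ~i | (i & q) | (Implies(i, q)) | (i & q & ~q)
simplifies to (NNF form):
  True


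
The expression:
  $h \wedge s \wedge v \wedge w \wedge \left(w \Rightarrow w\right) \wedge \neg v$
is never true.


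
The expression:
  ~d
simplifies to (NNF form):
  ~d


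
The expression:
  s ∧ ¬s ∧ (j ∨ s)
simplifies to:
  False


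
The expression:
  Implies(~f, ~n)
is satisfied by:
  {f: True, n: False}
  {n: False, f: False}
  {n: True, f: True}


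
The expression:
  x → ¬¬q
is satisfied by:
  {q: True, x: False}
  {x: False, q: False}
  {x: True, q: True}


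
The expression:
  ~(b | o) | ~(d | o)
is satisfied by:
  {o: False, d: False, b: False}
  {b: True, o: False, d: False}
  {d: True, o: False, b: False}


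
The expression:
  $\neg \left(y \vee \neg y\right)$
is never true.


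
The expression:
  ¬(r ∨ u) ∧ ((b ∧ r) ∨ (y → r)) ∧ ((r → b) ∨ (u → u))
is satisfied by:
  {u: False, y: False, r: False}


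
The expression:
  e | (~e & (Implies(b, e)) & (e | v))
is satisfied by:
  {v: True, e: True, b: False}
  {e: True, b: False, v: False}
  {v: True, e: True, b: True}
  {e: True, b: True, v: False}
  {v: True, b: False, e: False}


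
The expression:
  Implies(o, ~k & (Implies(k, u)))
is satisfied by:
  {k: False, o: False}
  {o: True, k: False}
  {k: True, o: False}


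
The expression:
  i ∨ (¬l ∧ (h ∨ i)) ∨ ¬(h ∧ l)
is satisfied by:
  {i: True, l: False, h: False}
  {l: False, h: False, i: False}
  {i: True, h: True, l: False}
  {h: True, l: False, i: False}
  {i: True, l: True, h: False}
  {l: True, i: False, h: False}
  {i: True, h: True, l: True}


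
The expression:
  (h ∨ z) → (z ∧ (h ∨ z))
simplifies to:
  z ∨ ¬h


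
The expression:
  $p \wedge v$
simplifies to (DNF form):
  $p \wedge v$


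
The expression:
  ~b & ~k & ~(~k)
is never true.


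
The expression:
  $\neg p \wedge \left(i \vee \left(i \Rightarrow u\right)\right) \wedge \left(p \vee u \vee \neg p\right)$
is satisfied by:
  {p: False}


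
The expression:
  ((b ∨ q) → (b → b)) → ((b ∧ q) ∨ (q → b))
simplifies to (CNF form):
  b ∨ ¬q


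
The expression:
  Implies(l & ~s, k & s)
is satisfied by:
  {s: True, l: False}
  {l: False, s: False}
  {l: True, s: True}


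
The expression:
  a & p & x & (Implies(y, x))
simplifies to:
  a & p & x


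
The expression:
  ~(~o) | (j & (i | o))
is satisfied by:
  {o: True, j: True, i: True}
  {o: True, j: True, i: False}
  {o: True, i: True, j: False}
  {o: True, i: False, j: False}
  {j: True, i: True, o: False}


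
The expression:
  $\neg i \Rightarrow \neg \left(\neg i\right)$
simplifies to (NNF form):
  $i$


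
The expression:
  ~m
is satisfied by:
  {m: False}


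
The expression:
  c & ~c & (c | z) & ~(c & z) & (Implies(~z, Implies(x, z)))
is never true.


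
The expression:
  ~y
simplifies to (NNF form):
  ~y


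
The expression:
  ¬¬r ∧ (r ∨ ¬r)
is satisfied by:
  {r: True}


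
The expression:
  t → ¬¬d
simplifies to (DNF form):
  d ∨ ¬t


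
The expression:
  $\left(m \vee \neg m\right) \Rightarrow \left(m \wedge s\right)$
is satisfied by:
  {m: True, s: True}


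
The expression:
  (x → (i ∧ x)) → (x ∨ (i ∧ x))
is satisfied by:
  {x: True}


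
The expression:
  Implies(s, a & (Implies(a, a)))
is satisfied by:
  {a: True, s: False}
  {s: False, a: False}
  {s: True, a: True}


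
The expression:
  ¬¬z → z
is always true.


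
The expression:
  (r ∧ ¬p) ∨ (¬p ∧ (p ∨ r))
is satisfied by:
  {r: True, p: False}


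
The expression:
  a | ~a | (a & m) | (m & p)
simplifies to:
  True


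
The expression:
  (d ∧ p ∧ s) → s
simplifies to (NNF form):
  True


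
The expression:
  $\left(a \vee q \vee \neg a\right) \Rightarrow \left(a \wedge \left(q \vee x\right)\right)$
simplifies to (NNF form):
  $a \wedge \left(q \vee x\right)$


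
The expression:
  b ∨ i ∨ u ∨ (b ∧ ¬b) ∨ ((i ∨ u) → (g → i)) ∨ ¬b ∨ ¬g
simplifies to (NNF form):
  True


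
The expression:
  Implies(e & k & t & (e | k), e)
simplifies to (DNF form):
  True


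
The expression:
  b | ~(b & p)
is always true.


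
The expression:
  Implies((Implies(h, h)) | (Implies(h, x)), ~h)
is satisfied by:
  {h: False}


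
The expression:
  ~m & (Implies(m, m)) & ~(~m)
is never true.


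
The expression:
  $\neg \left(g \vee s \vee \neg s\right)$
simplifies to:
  $\text{False}$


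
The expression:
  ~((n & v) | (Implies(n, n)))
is never true.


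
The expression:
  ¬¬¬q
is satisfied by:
  {q: False}


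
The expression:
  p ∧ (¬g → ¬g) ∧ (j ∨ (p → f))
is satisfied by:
  {j: True, f: True, p: True}
  {j: True, p: True, f: False}
  {f: True, p: True, j: False}


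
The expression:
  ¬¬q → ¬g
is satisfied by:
  {g: False, q: False}
  {q: True, g: False}
  {g: True, q: False}


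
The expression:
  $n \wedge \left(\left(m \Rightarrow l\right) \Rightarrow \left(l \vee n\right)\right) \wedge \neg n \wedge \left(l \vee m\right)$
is never true.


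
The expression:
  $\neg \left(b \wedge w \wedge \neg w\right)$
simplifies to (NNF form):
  $\text{True}$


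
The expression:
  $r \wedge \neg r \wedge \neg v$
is never true.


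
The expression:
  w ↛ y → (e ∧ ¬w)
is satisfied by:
  {y: True, w: False}
  {w: False, y: False}
  {w: True, y: True}


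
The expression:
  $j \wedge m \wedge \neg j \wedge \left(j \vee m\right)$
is never true.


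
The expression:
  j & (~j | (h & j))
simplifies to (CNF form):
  h & j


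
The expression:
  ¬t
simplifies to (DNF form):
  ¬t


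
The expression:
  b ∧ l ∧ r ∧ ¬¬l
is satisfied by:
  {r: True, b: True, l: True}


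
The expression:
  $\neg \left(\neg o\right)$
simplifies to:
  $o$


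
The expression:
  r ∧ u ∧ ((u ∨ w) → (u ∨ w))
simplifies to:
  r ∧ u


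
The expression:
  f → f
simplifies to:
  True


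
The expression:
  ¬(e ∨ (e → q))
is never true.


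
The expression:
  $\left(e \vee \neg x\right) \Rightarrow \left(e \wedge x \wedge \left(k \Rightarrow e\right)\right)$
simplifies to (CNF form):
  $x$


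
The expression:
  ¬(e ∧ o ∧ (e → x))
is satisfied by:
  {e: False, o: False, x: False}
  {x: True, e: False, o: False}
  {o: True, e: False, x: False}
  {x: True, o: True, e: False}
  {e: True, x: False, o: False}
  {x: True, e: True, o: False}
  {o: True, e: True, x: False}


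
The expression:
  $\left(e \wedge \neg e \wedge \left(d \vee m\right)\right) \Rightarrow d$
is always true.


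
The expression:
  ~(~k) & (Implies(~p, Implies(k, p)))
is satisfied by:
  {p: True, k: True}


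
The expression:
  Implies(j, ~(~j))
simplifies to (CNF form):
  True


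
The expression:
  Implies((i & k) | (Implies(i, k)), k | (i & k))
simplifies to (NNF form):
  i | k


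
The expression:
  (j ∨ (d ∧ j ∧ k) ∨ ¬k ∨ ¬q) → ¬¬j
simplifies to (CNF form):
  (j ∨ k) ∧ (j ∨ q)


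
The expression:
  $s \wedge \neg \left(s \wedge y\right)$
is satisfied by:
  {s: True, y: False}


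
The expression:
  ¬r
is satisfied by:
  {r: False}


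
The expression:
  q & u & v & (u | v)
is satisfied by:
  {u: True, q: True, v: True}


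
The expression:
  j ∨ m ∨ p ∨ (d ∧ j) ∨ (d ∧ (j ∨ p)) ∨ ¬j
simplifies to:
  True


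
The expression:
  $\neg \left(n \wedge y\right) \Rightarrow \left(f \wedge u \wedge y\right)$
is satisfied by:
  {n: True, u: True, f: True, y: True}
  {n: True, u: True, y: True, f: False}
  {n: True, f: True, y: True, u: False}
  {n: True, y: True, f: False, u: False}
  {u: True, f: True, y: True, n: False}


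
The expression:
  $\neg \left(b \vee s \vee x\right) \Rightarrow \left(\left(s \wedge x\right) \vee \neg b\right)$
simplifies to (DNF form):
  $\text{True}$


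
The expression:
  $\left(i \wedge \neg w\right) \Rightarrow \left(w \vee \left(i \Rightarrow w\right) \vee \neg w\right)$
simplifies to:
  $\text{True}$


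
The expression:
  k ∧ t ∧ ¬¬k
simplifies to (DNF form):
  k ∧ t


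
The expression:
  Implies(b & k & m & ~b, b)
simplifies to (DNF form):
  True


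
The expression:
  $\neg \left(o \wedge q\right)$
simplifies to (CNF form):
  $\neg o \vee \neg q$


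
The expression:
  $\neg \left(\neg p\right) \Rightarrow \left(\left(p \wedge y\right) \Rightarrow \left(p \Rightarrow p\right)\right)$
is always true.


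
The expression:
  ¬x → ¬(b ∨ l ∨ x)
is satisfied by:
  {x: True, l: False, b: False}
  {x: True, b: True, l: False}
  {x: True, l: True, b: False}
  {x: True, b: True, l: True}
  {b: False, l: False, x: False}


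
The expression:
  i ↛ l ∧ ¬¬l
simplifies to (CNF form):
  False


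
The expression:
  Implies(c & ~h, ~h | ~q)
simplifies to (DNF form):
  True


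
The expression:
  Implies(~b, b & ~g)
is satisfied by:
  {b: True}


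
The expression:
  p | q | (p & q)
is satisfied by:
  {q: True, p: True}
  {q: True, p: False}
  {p: True, q: False}


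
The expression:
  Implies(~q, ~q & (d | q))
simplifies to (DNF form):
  d | q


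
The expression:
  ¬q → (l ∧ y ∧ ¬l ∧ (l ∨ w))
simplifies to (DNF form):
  q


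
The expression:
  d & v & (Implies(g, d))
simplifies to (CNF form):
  d & v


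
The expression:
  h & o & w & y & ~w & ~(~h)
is never true.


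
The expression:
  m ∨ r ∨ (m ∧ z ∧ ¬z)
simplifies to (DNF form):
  m ∨ r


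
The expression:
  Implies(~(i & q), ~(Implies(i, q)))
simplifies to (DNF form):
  i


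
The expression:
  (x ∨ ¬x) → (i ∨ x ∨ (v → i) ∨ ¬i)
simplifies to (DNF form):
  True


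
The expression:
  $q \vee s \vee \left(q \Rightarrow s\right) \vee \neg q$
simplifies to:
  $\text{True}$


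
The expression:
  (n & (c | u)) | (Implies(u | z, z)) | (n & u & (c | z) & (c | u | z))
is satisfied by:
  {n: True, z: True, u: False}
  {n: True, u: False, z: False}
  {z: True, u: False, n: False}
  {z: False, u: False, n: False}
  {n: True, z: True, u: True}
  {n: True, u: True, z: False}
  {z: True, u: True, n: False}


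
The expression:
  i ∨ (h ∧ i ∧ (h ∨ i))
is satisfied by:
  {i: True}


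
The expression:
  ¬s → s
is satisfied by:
  {s: True}


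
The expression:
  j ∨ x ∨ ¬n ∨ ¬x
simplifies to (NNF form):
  True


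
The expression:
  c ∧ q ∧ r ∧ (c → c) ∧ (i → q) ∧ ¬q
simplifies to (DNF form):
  False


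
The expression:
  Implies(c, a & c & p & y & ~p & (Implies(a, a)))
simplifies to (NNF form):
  ~c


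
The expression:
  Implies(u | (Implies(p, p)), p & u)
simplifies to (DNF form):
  p & u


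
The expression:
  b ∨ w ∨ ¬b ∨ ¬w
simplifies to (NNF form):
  True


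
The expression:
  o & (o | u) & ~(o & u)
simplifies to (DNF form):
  o & ~u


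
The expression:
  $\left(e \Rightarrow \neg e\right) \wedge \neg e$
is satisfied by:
  {e: False}


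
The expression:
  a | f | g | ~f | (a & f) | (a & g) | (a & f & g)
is always true.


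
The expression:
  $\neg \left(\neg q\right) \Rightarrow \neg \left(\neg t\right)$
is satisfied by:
  {t: True, q: False}
  {q: False, t: False}
  {q: True, t: True}


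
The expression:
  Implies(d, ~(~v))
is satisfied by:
  {v: True, d: False}
  {d: False, v: False}
  {d: True, v: True}


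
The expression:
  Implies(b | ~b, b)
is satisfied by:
  {b: True}


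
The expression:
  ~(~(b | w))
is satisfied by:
  {b: True, w: True}
  {b: True, w: False}
  {w: True, b: False}


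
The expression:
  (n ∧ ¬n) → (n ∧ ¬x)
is always true.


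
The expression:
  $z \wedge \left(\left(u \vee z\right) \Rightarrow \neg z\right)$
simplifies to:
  $\text{False}$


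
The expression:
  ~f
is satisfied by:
  {f: False}


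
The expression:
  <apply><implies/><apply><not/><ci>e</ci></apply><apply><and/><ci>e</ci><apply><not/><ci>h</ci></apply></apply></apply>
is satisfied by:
  {e: True}


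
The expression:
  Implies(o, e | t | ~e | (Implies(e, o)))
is always true.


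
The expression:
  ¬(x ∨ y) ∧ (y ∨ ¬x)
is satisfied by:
  {x: False, y: False}


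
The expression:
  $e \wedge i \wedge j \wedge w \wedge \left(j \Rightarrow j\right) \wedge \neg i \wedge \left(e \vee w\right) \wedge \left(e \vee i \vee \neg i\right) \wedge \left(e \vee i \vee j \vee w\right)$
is never true.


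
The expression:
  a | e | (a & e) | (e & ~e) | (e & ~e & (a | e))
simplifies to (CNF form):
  a | e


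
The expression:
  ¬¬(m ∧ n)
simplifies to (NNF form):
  m ∧ n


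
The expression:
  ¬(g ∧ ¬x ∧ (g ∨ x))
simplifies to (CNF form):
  x ∨ ¬g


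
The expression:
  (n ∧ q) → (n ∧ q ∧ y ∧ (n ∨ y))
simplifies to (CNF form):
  y ∨ ¬n ∨ ¬q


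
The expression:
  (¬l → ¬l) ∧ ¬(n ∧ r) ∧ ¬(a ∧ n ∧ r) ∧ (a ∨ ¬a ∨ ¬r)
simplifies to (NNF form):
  ¬n ∨ ¬r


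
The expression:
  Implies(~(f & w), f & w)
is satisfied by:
  {w: True, f: True}


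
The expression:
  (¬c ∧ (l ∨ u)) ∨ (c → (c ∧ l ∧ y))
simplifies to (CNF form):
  (l ∨ ¬c) ∧ (y ∨ ¬c)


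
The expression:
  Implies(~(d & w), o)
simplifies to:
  o | (d & w)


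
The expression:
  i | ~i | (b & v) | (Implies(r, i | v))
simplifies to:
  True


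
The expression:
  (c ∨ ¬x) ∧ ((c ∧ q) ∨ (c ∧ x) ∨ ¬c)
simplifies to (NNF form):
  (c ∧ x) ∨ (q ∧ ¬x) ∨ (¬c ∧ ¬x)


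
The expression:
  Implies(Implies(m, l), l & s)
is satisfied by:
  {m: True, s: True, l: False}
  {m: True, l: False, s: False}
  {m: True, s: True, l: True}
  {s: True, l: True, m: False}


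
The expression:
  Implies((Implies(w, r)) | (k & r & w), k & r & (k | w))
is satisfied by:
  {w: True, k: True, r: False}
  {w: True, k: False, r: False}
  {r: True, w: True, k: True}
  {r: True, k: True, w: False}


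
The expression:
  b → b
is always true.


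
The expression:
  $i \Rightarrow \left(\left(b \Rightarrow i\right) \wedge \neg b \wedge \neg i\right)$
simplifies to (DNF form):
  $\neg i$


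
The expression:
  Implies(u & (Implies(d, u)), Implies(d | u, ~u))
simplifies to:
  ~u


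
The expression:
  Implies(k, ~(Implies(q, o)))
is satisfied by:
  {q: True, k: False, o: False}
  {q: False, k: False, o: False}
  {o: True, q: True, k: False}
  {o: True, q: False, k: False}
  {k: True, q: True, o: False}


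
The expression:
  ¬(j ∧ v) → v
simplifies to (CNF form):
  v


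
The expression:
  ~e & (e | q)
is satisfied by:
  {q: True, e: False}


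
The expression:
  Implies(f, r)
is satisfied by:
  {r: True, f: False}
  {f: False, r: False}
  {f: True, r: True}


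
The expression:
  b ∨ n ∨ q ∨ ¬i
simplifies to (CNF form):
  b ∨ n ∨ q ∨ ¬i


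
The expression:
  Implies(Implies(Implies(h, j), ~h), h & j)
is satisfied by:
  {h: True, j: True}


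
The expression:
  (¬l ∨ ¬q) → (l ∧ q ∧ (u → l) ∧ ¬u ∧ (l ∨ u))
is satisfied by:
  {q: True, l: True}


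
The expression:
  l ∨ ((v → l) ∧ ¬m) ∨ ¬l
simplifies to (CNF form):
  True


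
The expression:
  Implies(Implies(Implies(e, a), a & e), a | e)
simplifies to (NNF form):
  True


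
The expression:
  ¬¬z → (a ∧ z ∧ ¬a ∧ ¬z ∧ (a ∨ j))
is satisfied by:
  {z: False}


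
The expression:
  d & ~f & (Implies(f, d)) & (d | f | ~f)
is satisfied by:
  {d: True, f: False}


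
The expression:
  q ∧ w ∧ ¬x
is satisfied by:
  {w: True, q: True, x: False}


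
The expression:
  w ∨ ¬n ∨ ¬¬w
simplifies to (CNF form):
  w ∨ ¬n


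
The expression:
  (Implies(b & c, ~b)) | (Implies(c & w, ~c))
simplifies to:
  ~b | ~c | ~w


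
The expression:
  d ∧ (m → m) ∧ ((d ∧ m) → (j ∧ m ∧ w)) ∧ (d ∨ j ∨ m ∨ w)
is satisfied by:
  {w: True, j: True, d: True, m: False}
  {w: True, d: True, j: False, m: False}
  {j: True, d: True, w: False, m: False}
  {d: True, w: False, j: False, m: False}
  {w: True, m: True, j: True, d: True}


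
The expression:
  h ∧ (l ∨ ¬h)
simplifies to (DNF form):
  h ∧ l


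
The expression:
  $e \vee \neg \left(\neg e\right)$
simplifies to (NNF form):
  $e$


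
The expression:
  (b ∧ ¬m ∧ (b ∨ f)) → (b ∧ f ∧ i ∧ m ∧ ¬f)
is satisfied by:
  {m: True, b: False}
  {b: False, m: False}
  {b: True, m: True}


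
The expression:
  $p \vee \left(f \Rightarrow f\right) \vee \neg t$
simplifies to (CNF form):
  $\text{True}$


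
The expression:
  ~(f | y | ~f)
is never true.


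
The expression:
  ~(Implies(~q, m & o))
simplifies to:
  ~q & (~m | ~o)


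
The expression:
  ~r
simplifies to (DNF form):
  ~r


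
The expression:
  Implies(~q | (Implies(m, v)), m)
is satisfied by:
  {m: True}


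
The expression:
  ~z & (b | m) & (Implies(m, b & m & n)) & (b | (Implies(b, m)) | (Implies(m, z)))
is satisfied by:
  {b: True, n: True, m: False, z: False}
  {b: True, m: False, n: False, z: False}
  {b: True, n: True, m: True, z: False}


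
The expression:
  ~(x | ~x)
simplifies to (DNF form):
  False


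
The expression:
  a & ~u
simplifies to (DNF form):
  a & ~u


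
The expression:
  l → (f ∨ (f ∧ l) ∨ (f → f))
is always true.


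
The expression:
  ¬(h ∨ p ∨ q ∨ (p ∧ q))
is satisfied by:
  {q: False, p: False, h: False}


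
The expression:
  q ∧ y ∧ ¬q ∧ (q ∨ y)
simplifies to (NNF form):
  False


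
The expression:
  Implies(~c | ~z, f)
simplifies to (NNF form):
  f | (c & z)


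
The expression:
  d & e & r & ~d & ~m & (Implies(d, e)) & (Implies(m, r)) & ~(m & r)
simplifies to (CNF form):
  False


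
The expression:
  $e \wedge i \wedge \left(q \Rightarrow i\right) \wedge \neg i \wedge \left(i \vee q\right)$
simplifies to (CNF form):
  $\text{False}$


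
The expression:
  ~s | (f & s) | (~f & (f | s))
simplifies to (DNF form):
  True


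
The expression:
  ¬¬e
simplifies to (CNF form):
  e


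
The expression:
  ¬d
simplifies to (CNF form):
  ¬d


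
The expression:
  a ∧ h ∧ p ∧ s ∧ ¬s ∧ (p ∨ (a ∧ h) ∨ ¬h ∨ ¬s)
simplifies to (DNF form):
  False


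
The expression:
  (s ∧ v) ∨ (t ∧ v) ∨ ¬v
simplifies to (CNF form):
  s ∨ t ∨ ¬v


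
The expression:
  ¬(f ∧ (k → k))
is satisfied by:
  {f: False}


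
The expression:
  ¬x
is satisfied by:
  {x: False}


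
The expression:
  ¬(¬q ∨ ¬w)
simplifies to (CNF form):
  q ∧ w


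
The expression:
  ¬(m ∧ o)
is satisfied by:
  {m: False, o: False}
  {o: True, m: False}
  {m: True, o: False}


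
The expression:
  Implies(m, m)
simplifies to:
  True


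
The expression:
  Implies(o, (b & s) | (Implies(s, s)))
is always true.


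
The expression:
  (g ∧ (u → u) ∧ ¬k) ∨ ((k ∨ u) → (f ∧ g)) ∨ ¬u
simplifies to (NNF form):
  (f ∧ g) ∨ (g ∧ ¬k) ∨ ¬u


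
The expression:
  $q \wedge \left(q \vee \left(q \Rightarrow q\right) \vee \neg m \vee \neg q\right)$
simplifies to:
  $q$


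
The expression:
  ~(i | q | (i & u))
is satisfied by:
  {q: False, i: False}


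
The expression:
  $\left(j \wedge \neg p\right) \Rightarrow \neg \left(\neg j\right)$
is always true.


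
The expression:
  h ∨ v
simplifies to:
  h ∨ v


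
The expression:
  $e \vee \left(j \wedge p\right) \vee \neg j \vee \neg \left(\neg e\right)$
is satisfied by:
  {e: True, p: True, j: False}
  {e: True, p: False, j: False}
  {p: True, e: False, j: False}
  {e: False, p: False, j: False}
  {j: True, e: True, p: True}
  {j: True, e: True, p: False}
  {j: True, p: True, e: False}


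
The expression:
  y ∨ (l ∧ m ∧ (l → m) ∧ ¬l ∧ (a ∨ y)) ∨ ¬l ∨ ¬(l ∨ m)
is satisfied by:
  {y: True, l: False}
  {l: False, y: False}
  {l: True, y: True}


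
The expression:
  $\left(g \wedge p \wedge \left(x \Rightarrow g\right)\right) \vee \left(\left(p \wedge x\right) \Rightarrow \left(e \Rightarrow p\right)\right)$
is always true.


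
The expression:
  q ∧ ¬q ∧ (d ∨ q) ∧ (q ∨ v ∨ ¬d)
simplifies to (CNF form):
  False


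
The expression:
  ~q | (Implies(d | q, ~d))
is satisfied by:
  {q: False, d: False}
  {d: True, q: False}
  {q: True, d: False}


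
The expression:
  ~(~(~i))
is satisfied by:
  {i: False}


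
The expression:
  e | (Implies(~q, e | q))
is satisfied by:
  {q: True, e: True}
  {q: True, e: False}
  {e: True, q: False}


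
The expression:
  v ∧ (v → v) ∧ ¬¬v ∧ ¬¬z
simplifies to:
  v ∧ z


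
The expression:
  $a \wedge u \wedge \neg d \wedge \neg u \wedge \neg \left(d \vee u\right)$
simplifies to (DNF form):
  $\text{False}$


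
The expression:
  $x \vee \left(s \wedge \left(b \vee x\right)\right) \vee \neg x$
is always true.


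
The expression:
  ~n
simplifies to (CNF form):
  ~n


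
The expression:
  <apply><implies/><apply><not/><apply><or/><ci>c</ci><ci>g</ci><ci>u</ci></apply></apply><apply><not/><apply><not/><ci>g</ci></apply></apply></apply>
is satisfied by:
  {c: True, g: True, u: True}
  {c: True, g: True, u: False}
  {c: True, u: True, g: False}
  {c: True, u: False, g: False}
  {g: True, u: True, c: False}
  {g: True, u: False, c: False}
  {u: True, g: False, c: False}


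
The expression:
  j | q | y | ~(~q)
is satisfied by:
  {y: True, q: True, j: True}
  {y: True, q: True, j: False}
  {y: True, j: True, q: False}
  {y: True, j: False, q: False}
  {q: True, j: True, y: False}
  {q: True, j: False, y: False}
  {j: True, q: False, y: False}


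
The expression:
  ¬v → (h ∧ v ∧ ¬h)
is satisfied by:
  {v: True}


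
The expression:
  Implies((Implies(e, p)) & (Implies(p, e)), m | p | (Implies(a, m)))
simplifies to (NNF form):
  e | m | p | ~a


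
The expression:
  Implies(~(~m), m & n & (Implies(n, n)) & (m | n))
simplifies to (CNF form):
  n | ~m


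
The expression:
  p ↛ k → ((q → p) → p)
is always true.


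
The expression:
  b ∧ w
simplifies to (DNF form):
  b ∧ w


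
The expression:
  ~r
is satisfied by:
  {r: False}


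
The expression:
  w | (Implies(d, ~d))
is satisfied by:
  {w: True, d: False}
  {d: False, w: False}
  {d: True, w: True}


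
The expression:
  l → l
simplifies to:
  True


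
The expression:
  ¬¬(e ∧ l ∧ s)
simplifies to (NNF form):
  e ∧ l ∧ s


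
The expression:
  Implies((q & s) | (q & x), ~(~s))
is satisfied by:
  {s: True, q: False, x: False}
  {s: False, q: False, x: False}
  {x: True, s: True, q: False}
  {x: True, s: False, q: False}
  {q: True, s: True, x: False}
  {q: True, s: False, x: False}
  {q: True, x: True, s: True}


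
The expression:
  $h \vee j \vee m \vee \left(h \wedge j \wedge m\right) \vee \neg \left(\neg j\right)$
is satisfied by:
  {m: True, h: True, j: True}
  {m: True, h: True, j: False}
  {m: True, j: True, h: False}
  {m: True, j: False, h: False}
  {h: True, j: True, m: False}
  {h: True, j: False, m: False}
  {j: True, h: False, m: False}


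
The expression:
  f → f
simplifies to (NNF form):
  True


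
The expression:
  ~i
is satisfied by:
  {i: False}


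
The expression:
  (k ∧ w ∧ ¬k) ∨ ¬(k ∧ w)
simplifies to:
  ¬k ∨ ¬w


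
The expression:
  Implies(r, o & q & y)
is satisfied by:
  {y: True, q: True, o: True, r: False}
  {y: True, q: True, o: False, r: False}
  {y: True, o: True, q: False, r: False}
  {y: True, o: False, q: False, r: False}
  {q: True, o: True, y: False, r: False}
  {q: True, o: False, y: False, r: False}
  {o: True, y: False, q: False, r: False}
  {o: False, y: False, q: False, r: False}
  {r: True, y: True, q: True, o: True}


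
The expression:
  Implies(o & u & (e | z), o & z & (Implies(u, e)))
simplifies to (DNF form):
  ~o | ~u | (e & z) | (~e & ~z)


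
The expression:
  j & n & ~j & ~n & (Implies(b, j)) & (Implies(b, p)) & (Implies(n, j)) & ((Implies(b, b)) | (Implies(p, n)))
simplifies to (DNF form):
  False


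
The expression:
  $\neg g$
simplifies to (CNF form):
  $\neg g$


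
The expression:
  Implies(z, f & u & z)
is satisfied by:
  {f: True, u: True, z: False}
  {f: True, u: False, z: False}
  {u: True, f: False, z: False}
  {f: False, u: False, z: False}
  {z: True, f: True, u: True}


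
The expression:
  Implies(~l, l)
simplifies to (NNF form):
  l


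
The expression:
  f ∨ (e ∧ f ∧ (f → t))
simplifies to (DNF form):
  f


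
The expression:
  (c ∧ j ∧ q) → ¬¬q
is always true.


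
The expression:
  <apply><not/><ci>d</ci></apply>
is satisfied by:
  {d: False}


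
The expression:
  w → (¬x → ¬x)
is always true.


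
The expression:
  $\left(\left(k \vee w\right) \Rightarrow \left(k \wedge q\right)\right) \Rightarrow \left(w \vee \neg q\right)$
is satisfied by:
  {w: True, q: False}
  {q: False, w: False}
  {q: True, w: True}


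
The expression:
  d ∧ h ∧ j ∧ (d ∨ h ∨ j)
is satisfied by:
  {h: True, j: True, d: True}


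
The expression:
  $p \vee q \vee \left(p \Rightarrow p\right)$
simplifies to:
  $\text{True}$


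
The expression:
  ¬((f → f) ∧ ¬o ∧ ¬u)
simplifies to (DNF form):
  o ∨ u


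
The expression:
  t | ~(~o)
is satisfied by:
  {t: True, o: True}
  {t: True, o: False}
  {o: True, t: False}


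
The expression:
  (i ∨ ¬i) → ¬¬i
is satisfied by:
  {i: True}


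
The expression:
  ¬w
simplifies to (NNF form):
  ¬w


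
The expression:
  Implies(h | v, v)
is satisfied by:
  {v: True, h: False}
  {h: False, v: False}
  {h: True, v: True}


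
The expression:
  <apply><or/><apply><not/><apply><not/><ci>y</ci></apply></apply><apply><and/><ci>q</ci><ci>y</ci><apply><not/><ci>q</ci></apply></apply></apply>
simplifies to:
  <ci>y</ci>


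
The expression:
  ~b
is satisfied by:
  {b: False}


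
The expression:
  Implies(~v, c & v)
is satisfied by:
  {v: True}


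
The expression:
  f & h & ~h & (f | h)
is never true.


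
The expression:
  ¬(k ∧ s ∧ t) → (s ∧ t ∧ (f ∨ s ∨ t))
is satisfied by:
  {t: True, s: True}


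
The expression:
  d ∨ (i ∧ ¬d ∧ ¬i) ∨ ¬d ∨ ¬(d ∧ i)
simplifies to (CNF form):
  True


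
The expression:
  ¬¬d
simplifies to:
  d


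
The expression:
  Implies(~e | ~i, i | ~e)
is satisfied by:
  {i: True, e: False}
  {e: False, i: False}
  {e: True, i: True}


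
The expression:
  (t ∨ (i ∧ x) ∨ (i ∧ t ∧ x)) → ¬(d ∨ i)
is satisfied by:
  {i: False, t: False, d: False, x: False}
  {x: True, i: False, t: False, d: False}
  {d: True, i: False, t: False, x: False}
  {x: True, d: True, i: False, t: False}
  {t: True, x: False, i: False, d: False}
  {x: True, t: True, i: False, d: False}
  {i: True, x: False, t: False, d: False}
  {d: True, i: True, x: False, t: False}


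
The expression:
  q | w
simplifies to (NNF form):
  q | w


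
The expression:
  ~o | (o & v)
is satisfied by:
  {v: True, o: False}
  {o: False, v: False}
  {o: True, v: True}


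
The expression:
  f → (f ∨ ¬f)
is always true.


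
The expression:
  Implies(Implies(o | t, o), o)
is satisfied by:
  {t: True, o: True}
  {t: True, o: False}
  {o: True, t: False}


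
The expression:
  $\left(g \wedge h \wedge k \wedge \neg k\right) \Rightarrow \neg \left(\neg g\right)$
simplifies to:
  $\text{True}$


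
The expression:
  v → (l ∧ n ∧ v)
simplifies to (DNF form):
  (l ∧ n) ∨ ¬v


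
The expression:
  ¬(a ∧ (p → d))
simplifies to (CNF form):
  (p ∨ ¬a) ∧ (¬a ∨ ¬d)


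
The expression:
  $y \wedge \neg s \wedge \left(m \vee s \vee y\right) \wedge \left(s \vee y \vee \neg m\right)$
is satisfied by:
  {y: True, s: False}


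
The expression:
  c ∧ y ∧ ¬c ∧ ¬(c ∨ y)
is never true.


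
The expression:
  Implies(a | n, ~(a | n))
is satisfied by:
  {n: False, a: False}


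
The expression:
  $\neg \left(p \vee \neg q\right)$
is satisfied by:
  {q: True, p: False}


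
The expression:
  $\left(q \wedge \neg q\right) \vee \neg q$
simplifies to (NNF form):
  $\neg q$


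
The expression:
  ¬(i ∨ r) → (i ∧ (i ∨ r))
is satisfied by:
  {i: True, r: True}
  {i: True, r: False}
  {r: True, i: False}


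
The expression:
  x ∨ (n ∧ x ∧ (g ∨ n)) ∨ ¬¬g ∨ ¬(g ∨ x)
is always true.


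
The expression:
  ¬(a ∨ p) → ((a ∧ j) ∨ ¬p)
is always true.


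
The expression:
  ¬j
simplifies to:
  ¬j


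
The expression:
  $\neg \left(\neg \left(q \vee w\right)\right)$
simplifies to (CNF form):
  $q \vee w$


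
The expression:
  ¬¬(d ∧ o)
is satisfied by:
  {d: True, o: True}


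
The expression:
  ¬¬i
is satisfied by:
  {i: True}


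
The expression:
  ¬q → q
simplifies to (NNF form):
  q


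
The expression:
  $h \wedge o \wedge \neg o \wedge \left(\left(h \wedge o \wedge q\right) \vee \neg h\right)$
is never true.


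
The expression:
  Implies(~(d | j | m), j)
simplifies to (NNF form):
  d | j | m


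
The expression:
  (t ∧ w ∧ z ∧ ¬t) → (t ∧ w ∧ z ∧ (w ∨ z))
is always true.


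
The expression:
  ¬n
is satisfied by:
  {n: False}


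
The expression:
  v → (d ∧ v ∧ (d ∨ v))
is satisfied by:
  {d: True, v: False}
  {v: False, d: False}
  {v: True, d: True}


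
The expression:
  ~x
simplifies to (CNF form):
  ~x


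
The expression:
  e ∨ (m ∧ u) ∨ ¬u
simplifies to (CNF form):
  e ∨ m ∨ ¬u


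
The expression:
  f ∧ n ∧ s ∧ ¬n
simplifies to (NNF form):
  False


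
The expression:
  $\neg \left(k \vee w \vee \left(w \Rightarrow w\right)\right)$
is never true.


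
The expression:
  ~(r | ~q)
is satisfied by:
  {q: True, r: False}


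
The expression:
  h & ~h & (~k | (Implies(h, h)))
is never true.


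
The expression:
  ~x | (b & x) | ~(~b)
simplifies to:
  b | ~x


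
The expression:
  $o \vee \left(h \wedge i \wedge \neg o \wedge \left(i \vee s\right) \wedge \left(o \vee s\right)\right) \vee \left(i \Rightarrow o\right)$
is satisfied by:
  {o: True, h: True, s: True, i: False}
  {o: True, h: True, s: False, i: False}
  {o: True, s: True, h: False, i: False}
  {o: True, s: False, h: False, i: False}
  {h: True, s: True, o: False, i: False}
  {h: True, s: False, o: False, i: False}
  {s: True, o: False, h: False, i: False}
  {s: False, o: False, h: False, i: False}
  {i: True, o: True, h: True, s: True}
  {i: True, o: True, h: True, s: False}
  {i: True, o: True, s: True, h: False}
  {i: True, o: True, s: False, h: False}
  {i: True, h: True, s: True, o: False}


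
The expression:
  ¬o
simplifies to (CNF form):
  ¬o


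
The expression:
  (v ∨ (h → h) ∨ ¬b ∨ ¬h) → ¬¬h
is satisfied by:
  {h: True}


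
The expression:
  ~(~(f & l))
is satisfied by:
  {f: True, l: True}


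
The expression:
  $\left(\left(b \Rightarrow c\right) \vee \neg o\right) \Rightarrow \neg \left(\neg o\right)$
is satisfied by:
  {o: True}


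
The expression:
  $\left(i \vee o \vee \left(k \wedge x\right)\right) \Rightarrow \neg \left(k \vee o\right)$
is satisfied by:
  {o: False, x: False, k: False, i: False}
  {i: True, o: False, x: False, k: False}
  {x: True, i: False, o: False, k: False}
  {i: True, x: True, o: False, k: False}
  {k: True, i: False, o: False, x: False}


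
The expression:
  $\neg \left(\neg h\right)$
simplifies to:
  $h$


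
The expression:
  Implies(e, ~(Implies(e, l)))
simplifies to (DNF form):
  ~e | ~l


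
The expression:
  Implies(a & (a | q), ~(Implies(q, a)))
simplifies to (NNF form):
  ~a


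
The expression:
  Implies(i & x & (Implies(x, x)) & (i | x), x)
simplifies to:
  True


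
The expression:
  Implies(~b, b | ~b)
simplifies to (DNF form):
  True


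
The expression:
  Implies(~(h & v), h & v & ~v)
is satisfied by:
  {h: True, v: True}


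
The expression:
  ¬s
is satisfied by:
  {s: False}


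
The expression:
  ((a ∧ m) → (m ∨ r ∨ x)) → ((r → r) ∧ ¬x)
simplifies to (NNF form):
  ¬x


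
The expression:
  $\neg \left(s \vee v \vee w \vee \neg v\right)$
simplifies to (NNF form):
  $\text{False}$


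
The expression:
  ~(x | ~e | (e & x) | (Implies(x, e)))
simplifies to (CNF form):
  False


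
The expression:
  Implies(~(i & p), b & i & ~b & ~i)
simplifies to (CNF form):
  i & p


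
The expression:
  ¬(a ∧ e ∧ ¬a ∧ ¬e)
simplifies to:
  True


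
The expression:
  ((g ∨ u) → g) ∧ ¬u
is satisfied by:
  {u: False}


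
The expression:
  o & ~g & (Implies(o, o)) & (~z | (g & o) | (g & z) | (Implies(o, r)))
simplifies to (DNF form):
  (o & r & ~g) | (o & ~g & ~z)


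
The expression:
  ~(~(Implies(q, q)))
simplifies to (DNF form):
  True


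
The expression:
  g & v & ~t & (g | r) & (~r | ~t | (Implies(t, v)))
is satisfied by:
  {g: True, v: True, t: False}


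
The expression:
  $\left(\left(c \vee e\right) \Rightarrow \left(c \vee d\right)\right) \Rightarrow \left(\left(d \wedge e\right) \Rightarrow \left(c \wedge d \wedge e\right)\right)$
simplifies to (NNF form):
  $c \vee \neg d \vee \neg e$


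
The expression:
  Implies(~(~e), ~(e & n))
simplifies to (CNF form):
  ~e | ~n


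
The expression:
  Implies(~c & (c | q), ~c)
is always true.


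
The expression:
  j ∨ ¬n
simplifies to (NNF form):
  j ∨ ¬n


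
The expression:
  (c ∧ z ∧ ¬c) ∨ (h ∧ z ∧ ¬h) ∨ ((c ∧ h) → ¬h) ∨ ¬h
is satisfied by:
  {h: False, c: False}
  {c: True, h: False}
  {h: True, c: False}


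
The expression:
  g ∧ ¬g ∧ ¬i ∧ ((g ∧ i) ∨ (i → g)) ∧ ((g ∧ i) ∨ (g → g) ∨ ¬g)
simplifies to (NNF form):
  False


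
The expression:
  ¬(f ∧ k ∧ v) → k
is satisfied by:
  {k: True}


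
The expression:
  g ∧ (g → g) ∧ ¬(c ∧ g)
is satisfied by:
  {g: True, c: False}


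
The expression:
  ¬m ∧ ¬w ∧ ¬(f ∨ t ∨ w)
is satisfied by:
  {w: False, f: False, t: False, m: False}


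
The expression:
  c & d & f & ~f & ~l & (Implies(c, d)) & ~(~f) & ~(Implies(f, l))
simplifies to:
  False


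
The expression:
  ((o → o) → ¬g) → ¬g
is always true.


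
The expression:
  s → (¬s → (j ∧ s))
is always true.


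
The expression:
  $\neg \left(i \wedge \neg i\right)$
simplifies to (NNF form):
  $\text{True}$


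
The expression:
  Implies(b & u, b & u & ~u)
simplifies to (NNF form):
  ~b | ~u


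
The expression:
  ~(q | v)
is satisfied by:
  {q: False, v: False}


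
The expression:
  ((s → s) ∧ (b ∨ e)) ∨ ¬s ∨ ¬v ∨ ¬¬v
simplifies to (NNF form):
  True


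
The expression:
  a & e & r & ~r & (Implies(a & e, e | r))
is never true.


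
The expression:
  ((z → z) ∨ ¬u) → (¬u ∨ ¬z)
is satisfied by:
  {u: False, z: False}
  {z: True, u: False}
  {u: True, z: False}


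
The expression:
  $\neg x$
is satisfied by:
  {x: False}


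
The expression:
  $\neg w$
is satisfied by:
  {w: False}


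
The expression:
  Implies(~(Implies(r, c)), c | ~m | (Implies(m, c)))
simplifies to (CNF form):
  c | ~m | ~r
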